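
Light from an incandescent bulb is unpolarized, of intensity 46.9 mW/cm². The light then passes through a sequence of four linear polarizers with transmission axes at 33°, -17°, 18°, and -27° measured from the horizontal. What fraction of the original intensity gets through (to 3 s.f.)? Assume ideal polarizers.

Unpolarized light through the first polarizer → I₁ = 46.9 mW/cm²/2 = 23.45 mW/cm², polarized at 33°.
I₂ = I₁ · cos²(50°) = 23.45 · 0.4132 = 9.689 mW/cm².
I₃ = I₂ · cos²(35°) = 9.689 · 0.671 = 6.501 mW/cm².
I₄ = I₃ · cos²(45°) = 6.501 · 0.5 = 3.251 mW/cm².
Transmitted fraction = 0.06931.

I/I₀ ≈ 0.0693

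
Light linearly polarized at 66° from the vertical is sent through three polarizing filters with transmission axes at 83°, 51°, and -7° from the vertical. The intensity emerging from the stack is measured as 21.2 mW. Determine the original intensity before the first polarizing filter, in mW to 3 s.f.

By Malus's law, I₁ = I₀ cos²(83° − 66°) = I₀ cos²(17°) = 0.9145 I₀.
I₂ = I₁ cos²(51° − 83°) = 0.9145 I₀ · cos²(32°) = 0.6577 I₀.
I₃ = I₂ cos²(-7° − 51°) = 0.6577 I₀ · cos²(58°) = 0.1847 I₀.
So 21.2 mW = 0.1847 I₀, giving I₀ = 21.2/0.1847 = 114.8 mW.

I₀ ≈ 115 mW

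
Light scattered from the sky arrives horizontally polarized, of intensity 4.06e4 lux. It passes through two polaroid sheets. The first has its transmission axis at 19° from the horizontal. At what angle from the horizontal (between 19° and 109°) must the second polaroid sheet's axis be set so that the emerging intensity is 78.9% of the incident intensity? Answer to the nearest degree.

By Malus's law, I₁ = I₀ cos²(19° − 0°) = I₀ cos²(19°) = 0.894 I₀.
Need I₂/I₀ = 0.789, so cos²(θ − 19°) = 0.789 / 0.894 = 0.8825.
θ − 19° = arccos(√0.8825) = 20.0°, giving θ ≈ 19 + 20.0 = 39.0°.

θ ≈ 39°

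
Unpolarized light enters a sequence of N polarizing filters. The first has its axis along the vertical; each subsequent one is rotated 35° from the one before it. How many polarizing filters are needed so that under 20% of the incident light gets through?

First polarizer halves the unpolarized light: factor 1/2.
Each further stage multiplies by cos²(35°) = 0.671.
After N polarizers: T = 0.5·0.671^(N−1). Require T < 0.20 ⇒ N−1 > ln(0.20/0.5)/ln(0.671) = 2.30, so N−1 ≥ 3 and N = 4.
Check: N=4 gives T = 0.1511 < 0.20; N=3 gives T = 0.2251.

N = 4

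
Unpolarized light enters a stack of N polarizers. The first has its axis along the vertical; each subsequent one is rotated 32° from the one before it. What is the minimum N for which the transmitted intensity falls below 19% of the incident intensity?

First polarizer halves the unpolarized light: factor 1/2.
Each further stage multiplies by cos²(32°) = 0.7192.
After N polarizers: T = 0.5·0.7192^(N−1). Require T < 0.19 ⇒ N−1 > ln(0.19/0.5)/ln(0.7192) = 2.94, so N−1 ≥ 3 and N = 4.
Check: N=4 gives T = 0.186 < 0.19; N=3 gives T = 0.2586.

N = 4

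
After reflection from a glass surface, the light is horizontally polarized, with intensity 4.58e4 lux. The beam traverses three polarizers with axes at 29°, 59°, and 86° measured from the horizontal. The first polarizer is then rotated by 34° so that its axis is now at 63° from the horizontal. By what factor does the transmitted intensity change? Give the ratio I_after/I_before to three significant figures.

I_new/I_old ≈ 0.357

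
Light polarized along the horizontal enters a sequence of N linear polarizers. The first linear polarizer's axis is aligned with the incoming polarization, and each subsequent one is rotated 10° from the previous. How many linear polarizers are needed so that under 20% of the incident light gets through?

N = 54

First polarizer is aligned with the polarization: full transmission.
Each further stage multiplies by cos²(10°) = 0.9698.
After N polarizers: T = 0.9698^(N−1). Require T < 0.20 ⇒ N−1 > ln(0.20)/ln(0.9698) = 52.57, so N−1 ≥ 53 and N = 54.
Check: N=54 gives T = 0.1974 < 0.20; N=53 gives T = 0.2035.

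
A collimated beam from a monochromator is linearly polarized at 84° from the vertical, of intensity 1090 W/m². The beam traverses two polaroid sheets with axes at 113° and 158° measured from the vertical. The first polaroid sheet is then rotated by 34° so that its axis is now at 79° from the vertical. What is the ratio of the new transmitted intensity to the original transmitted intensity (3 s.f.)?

Before rotation:
I₁ = I₀ cos²(113° − 84°) = I₀ cos²(29°) = 0.765 I₀.
I₂ = I₁ cos²(158° − 113°) = 0.765 I₀ · cos²(45°) = 0.3825 I₀.
After rotation:
I₁ = I₀ cos²(79° − 84°) = I₀ cos²(5°) = 0.9924 I₀.
I₂ = I₁ cos²(158° − 79°) = 0.9924 I₀ · cos²(79°) = 0.03613 I₀.
Ratio = 0.03613 / 0.3825 = 0.09447.

I_new/I_old ≈ 0.0945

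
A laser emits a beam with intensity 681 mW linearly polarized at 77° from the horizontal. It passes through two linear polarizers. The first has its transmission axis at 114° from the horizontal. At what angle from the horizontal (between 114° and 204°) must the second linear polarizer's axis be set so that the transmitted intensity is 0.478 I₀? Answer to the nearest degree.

θ ≈ 144°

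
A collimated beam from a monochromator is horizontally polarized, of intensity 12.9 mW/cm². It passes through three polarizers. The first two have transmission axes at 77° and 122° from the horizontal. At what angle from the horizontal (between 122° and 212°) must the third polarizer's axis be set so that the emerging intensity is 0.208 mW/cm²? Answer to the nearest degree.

I₁ = I₀ cos²(77° − 0°) = I₀ cos²(77°) = 0.0506 I₀.
I₂ = I₁ cos²(122° − 77°) = 0.0506 I₀ · cos²(45°) = 0.0253 I₀.
Target fraction: 0.208 / 12.9 mW/cm² = 0.01612 of I₀.
Need I₃/I₀ = 0.01612, so cos²(θ − 122°) = 0.01612 / 0.0253 = 0.6373.
θ − 122° = arccos(√0.6373) = 37.0°, giving θ ≈ 122 + 37.0 = 159.0°.

θ ≈ 159°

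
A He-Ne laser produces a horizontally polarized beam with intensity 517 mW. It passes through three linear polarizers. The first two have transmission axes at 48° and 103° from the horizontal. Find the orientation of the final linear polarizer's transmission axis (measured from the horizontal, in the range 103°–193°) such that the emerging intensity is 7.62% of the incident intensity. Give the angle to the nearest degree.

θ ≈ 147°

I₁ = I₀ cos²(48° − 0°) = I₀ cos²(48°) = 0.4477 I₀.
I₂ = I₁ cos²(103° − 48°) = 0.4477 I₀ · cos²(55°) = 0.1473 I₀.
Need I₃/I₀ = 0.0762, so cos²(θ − 103°) = 0.0762 / 0.1473 = 0.5173.
θ − 103° = arccos(√0.5173) = 44.0°, giving θ ≈ 103 + 44.0 = 147.0°.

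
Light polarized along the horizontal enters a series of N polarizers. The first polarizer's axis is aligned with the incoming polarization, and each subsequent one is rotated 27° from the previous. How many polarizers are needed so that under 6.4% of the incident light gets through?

N = 13

First polarizer is aligned with the polarization: full transmission.
Each further stage multiplies by cos²(27°) = 0.7939.
After N polarizers: T = 0.7939^(N−1). Require T < 0.064 ⇒ N−1 > ln(0.064)/ln(0.7939) = 11.91, so N−1 ≥ 12 and N = 13.
Check: N=13 gives T = 0.06268 < 0.064; N=12 gives T = 0.07895.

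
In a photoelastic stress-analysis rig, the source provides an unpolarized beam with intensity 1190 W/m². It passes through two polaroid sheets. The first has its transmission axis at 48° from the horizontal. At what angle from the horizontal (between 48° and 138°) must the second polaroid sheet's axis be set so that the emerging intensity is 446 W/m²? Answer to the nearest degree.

Unpolarized light through the first polarizer → I₁ = ½ I₀, now polarized at 48°.
Target fraction: 446 / 1190 W/m² = 0.3748 of I₀.
Need I₂/I₀ = 0.3748, so cos²(θ − 48°) = 0.3748 / 0.5 = 0.7496.
θ − 48° = arccos(√0.7496) = 30.0°, giving θ ≈ 48 + 30.0 = 78.0°.

θ ≈ 78°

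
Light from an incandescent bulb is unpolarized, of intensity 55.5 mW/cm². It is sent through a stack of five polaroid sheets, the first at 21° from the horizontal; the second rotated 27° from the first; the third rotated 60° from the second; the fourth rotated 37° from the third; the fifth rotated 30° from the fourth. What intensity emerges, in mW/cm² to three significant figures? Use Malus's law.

Unpolarized light through the first polarizer → I₁ = 55.5 mW/cm²/2 = 27.75 mW/cm², polarized at 21°.
I₂ = I₁ · cos²(27°) = 27.75 · 0.7939 = 22.03 mW/cm².
I₃ = I₂ · cos²(60°) = 22.03 · 0.25 = 5.508 mW/cm².
I₄ = I₃ · cos²(37°) = 5.508 · 0.6378 = 3.513 mW/cm².
I₅ = I₄ · cos²(30°) = 3.513 · 0.75 = 2.635 mW/cm².

I ≈ 2.63 mW/cm²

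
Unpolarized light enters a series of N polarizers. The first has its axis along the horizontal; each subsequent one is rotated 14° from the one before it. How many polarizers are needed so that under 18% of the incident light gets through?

First polarizer halves the unpolarized light: factor 1/2.
Each further stage multiplies by cos²(14°) = 0.9415.
After N polarizers: T = 0.5·0.9415^(N−1). Require T < 0.18 ⇒ N−1 > ln(0.18/0.5)/ln(0.9415) = 16.94, so N−1 ≥ 17 and N = 18.
Check: N=18 gives T = 0.1794 < 0.18; N=17 gives T = 0.1905.

N = 18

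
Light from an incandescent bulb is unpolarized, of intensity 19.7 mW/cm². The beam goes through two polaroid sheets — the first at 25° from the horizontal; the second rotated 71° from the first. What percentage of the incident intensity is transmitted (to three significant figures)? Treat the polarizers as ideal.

Unpolarized light through the first polarizer → I₁ = 19.7 mW/cm²/2 = 9.85 mW/cm², polarized at 25°.
I₂ = I₁ · cos²(71°) = 9.85 · 0.106 = 1.044 mW/cm².
That is 5.3% of the incident intensity.

≈ 5.30%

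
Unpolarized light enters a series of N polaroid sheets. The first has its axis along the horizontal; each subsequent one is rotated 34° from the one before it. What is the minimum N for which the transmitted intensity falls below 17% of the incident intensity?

First polarizer halves the unpolarized light: factor 1/2.
Each further stage multiplies by cos²(34°) = 0.6873.
After N polarizers: T = 0.5·0.6873^(N−1). Require T < 0.17 ⇒ N−1 > ln(0.17/0.5)/ln(0.6873) = 2.88, so N−1 ≥ 3 and N = 4.
Check: N=4 gives T = 0.1623 < 0.17; N=3 gives T = 0.2362.

N = 4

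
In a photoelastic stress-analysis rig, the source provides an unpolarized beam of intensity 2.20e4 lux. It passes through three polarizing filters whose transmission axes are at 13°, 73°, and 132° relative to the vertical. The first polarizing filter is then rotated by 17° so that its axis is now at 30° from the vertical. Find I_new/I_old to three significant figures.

Before rotation:
Unpolarized light through the first polarizer → I₁ = ½ I₀, now polarized at 13°.
I₂ = I₁ cos²(73° − 13°) = 0.5 I₀ · cos²(60°) = 0.125 I₀.
I₃ = I₂ cos²(132° − 73°) = 0.125 I₀ · cos²(59°) = 0.03316 I₀.
After rotation:
Unpolarized light through the first polarizer → I₁ = ½ I₀, now polarized at 30°.
I₂ = I₁ cos²(73° − 30°) = 0.5 I₀ · cos²(43°) = 0.2674 I₀.
I₃ = I₂ cos²(132° − 73°) = 0.2674 I₀ · cos²(59°) = 0.07094 I₀.
Ratio = 0.07094 / 0.03316 = 2.14.

I_new/I_old ≈ 2.14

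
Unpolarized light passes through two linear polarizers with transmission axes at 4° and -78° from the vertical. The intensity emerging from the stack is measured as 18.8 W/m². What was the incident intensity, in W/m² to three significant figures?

I₀ ≈ 1940 W/m²

Unpolarized light through the first polarizer → I₁ = ½ I₀, now polarized at 4°.
I₂ = I₁ cos²(-78° − 4°) = 0.5 I₀ · cos²(82°) = 0.009685 I₀.
So 18.8 W/m² = 0.009685 I₀, giving I₀ = 18.8/0.009685 = 1941 W/m².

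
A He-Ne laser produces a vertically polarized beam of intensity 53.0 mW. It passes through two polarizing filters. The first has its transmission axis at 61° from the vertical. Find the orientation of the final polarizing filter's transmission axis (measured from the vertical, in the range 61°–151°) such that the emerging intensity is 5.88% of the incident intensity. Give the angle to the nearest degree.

By Malus's law, I₁ = I₀ cos²(61° − 0°) = I₀ cos²(61°) = 0.235 I₀.
Need I₂/I₀ = 0.0588, so cos²(θ − 61°) = 0.0588 / 0.235 = 0.2502.
θ − 61° = arccos(√0.2502) = 60.0°, giving θ ≈ 61 + 60.0 = 121.0°.

θ ≈ 121°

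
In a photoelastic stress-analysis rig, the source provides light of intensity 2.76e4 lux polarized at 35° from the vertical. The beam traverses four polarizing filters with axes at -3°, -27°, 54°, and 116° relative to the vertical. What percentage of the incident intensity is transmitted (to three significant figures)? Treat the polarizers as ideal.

By Malus's law, I₁ = 2.76e4 lux · cos²(38°) = 1.714e+04 lux.
I₂ = I₁ · cos²(24°) = 1.714e+04 · 0.8346 = 1.43e+04 lux.
I₃ = I₂ · cos²(81°) = 1.43e+04 · 0.02447 = 350 lux.
I₄ = I₃ · cos²(62°) = 350 · 0.2204 = 77.15 lux.
That is 0.2795% of the incident intensity.

≈ 0.280%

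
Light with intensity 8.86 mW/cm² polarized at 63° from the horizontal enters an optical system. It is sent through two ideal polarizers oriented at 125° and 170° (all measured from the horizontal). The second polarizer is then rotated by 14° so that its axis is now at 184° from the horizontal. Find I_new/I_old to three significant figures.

Before rotation:
By Malus's law, I₁ = I₀ cos²(125° − 63°) = I₀ cos²(62°) = 0.2204 I₀.
I₂ = I₁ cos²(170° − 125°) = 0.2204 I₀ · cos²(45°) = 0.1102 I₀.
After rotation:
I₁ = I₀ cos²(125° − 63°) = I₀ cos²(62°) = 0.2204 I₀.
I₂ = I₁ cos²(184° − 125°) = 0.2204 I₀ · cos²(59°) = 0.05847 I₀.
Ratio = 0.05847 / 0.1102 = 0.5305.

I_new/I_old ≈ 0.531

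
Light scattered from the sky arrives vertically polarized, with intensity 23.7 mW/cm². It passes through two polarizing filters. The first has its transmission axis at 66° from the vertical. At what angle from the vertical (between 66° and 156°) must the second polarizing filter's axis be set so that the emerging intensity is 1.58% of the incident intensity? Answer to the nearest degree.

By Malus's law, I₁ = I₀ cos²(66° − 0°) = I₀ cos²(66°) = 0.1654 I₀.
Need I₂/I₀ = 0.0158, so cos²(θ − 66°) = 0.0158 / 0.1654 = 0.09551.
θ − 66° = arccos(√0.09551) = 72.0°, giving θ ≈ 66 + 72.0 = 138.0°.

θ ≈ 138°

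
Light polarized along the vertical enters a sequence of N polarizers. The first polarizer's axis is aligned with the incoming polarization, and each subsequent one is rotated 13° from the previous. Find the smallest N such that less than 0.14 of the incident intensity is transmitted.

N = 39

First polarizer is aligned with the polarization: full transmission.
Each further stage multiplies by cos²(13°) = 0.9494.
After N polarizers: T = 0.9494^(N−1). Require T < 0.14 ⇒ N−1 > ln(0.14)/ln(0.9494) = 37.86, so N−1 ≥ 38 and N = 39.
Check: N=39 gives T = 0.139 < 0.14; N=38 gives T = 0.1464.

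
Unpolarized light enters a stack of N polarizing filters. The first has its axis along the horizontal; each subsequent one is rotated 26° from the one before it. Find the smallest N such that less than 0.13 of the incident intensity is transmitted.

N = 8

First polarizer halves the unpolarized light: factor 1/2.
Each further stage multiplies by cos²(26°) = 0.8078.
After N polarizers: T = 0.5·0.8078^(N−1). Require T < 0.13 ⇒ N−1 > ln(0.13/0.5)/ln(0.8078) = 6.31, so N−1 ≥ 7 and N = 8.
Check: N=8 gives T = 0.1123 < 0.13; N=7 gives T = 0.139.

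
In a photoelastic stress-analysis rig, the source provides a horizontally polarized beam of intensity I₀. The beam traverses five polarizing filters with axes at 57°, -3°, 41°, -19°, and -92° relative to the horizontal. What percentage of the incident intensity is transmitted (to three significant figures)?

≈ 0.0820%

I₁ = I₀ cos²(57° − 0°) = I₀ cos²(57°) = 0.2966 I₀.
I₂ = I₁ cos²(-3° − 57°) = 0.2966 I₀ · cos²(60°) = 0.07416 I₀.
I₃ = I₂ cos²(41° + 3°) = 0.07416 I₀ · cos²(44°) = 0.03837 I₀.
I₄ = I₃ cos²(-19° − 41°) = 0.03837 I₀ · cos²(60°) = 0.009593 I₀.
I₅ = I₄ cos²(-92° + 19°) = 0.009593 I₀ · cos²(73°) = 0.00082 I₀.
That is 0.082% of the incident intensity.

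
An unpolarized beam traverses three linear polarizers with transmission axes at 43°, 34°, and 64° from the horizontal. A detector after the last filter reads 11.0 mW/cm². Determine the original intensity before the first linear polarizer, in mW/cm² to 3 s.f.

I₀ ≈ 30.1 mW/cm²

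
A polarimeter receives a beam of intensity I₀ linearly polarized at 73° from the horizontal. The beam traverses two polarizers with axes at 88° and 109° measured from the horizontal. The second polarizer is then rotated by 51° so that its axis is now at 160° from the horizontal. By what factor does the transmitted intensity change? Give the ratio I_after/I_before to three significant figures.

I_new/I_old ≈ 0.110

Before rotation:
I₁ = I₀ cos²(88° − 73°) = I₀ cos²(15°) = 0.933 I₀.
I₂ = I₁ cos²(109° − 88°) = 0.933 I₀ · cos²(21°) = 0.8132 I₀.
After rotation:
I₁ = I₀ cos²(88° − 73°) = I₀ cos²(15°) = 0.933 I₀.
I₂ = I₁ cos²(160° − 88°) = 0.933 I₀ · cos²(72°) = 0.08909 I₀.
Ratio = 0.08909 / 0.8132 = 0.1096.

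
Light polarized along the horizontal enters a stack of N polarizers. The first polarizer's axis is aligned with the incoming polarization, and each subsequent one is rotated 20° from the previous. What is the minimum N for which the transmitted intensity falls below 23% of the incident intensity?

First polarizer is aligned with the polarization: full transmission.
Each further stage multiplies by cos²(20°) = 0.883.
After N polarizers: T = 0.883^(N−1). Require T < 0.23 ⇒ N−1 > ln(0.23)/ln(0.883) = 11.81, so N−1 ≥ 12 and N = 13.
Check: N=13 gives T = 0.2247 < 0.23; N=12 gives T = 0.2545.

N = 13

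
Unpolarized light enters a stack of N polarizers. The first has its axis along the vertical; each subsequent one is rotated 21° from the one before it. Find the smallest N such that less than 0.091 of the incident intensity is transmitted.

N = 14

First polarizer halves the unpolarized light: factor 1/2.
Each further stage multiplies by cos²(21°) = 0.8716.
After N polarizers: T = 0.5·0.8716^(N−1). Require T < 0.091 ⇒ N−1 > ln(0.091/0.5)/ln(0.8716) = 12.39, so N−1 ≥ 13 and N = 14.
Check: N=14 gives T = 0.08374 < 0.091; N=13 gives T = 0.09608.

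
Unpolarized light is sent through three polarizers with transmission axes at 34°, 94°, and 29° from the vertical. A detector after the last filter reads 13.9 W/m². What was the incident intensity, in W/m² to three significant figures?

Unpolarized light through the first polarizer → I₁ = ½ I₀, now polarized at 34°.
I₂ = I₁ cos²(94° − 34°) = 0.5 I₀ · cos²(60°) = 0.125 I₀.
I₃ = I₂ cos²(29° − 94°) = 0.125 I₀ · cos²(65°) = 0.02233 I₀.
So 13.9 W/m² = 0.02233 I₀, giving I₀ = 13.9/0.02233 = 622.6 W/m².

I₀ ≈ 623 W/m²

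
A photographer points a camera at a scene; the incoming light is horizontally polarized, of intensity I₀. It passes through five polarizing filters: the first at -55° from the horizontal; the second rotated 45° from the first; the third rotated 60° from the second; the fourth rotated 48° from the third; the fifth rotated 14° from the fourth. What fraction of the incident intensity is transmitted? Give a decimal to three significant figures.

I₁ = I₀ cos²(-55° − 0°) = I₀ cos²(55°) = 0.329 I₀.
I₂ = I₁ cos²(45°) = 0.329 · 0.5 I₀ = 0.1645 I₀.
I₃ = I₂ cos²(60°) = 0.1645 · 0.25 I₀ = 0.04112 I₀.
I₄ = I₃ cos²(48°) = 0.04112 · 0.4477 I₀ = 0.01841 I₀.
I₅ = I₄ cos²(14°) = 0.01841 · 0.9415 I₀ = 0.01733 I₀.
Transmitted fraction = 0.01733.

≈ 0.0173 I₀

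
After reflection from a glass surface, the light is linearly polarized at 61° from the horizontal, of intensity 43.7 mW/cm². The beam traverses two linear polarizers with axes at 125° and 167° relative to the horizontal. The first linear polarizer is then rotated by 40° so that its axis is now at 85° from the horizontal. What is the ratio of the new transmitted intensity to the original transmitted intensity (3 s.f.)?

Before rotation:
By Malus's law, I₁ = I₀ cos²(125° − 61°) = I₀ cos²(64°) = 0.1922 I₀.
I₂ = I₁ cos²(167° − 125°) = 0.1922 I₀ · cos²(42°) = 0.1061 I₀.
After rotation:
I₁ = I₀ cos²(85° − 61°) = I₀ cos²(24°) = 0.8346 I₀.
I₂ = I₁ cos²(167° − 85°) = 0.8346 I₀ · cos²(82°) = 0.01616 I₀.
Ratio = 0.01616 / 0.1061 = 0.1523.

I_new/I_old ≈ 0.152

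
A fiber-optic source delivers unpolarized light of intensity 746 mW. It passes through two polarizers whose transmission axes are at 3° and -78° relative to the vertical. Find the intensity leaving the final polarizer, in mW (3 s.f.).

Unpolarized light through the first polarizer → I₁ = 746 mW/2 = 373 mW, polarized at 3°.
I₂ = I₁ · cos²(81°) = 373 · 0.02447 = 9.128 mW.

I ≈ 9.13 mW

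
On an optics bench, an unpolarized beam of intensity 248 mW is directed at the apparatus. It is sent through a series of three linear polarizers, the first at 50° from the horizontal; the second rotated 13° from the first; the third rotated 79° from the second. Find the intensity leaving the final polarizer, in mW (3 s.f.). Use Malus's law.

I ≈ 4.29 mW

Unpolarized light through the first polarizer → I₁ = 248 mW/2 = 124 mW, polarized at 50°.
I₂ = I₁ · cos²(13°) = 124 · 0.9494 = 117.7 mW.
I₃ = I₂ · cos²(79°) = 117.7 · 0.03641 = 4.286 mW.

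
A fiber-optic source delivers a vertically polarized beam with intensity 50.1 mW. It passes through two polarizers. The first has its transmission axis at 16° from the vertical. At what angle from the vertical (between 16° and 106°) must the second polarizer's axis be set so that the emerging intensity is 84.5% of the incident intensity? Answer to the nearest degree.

θ ≈ 33°

I₁ = I₀ cos²(16° − 0°) = I₀ cos²(16°) = 0.924 I₀.
Need I₂/I₀ = 0.845, so cos²(θ − 16°) = 0.845 / 0.924 = 0.9145.
θ − 16° = arccos(√0.9145) = 17.0°, giving θ ≈ 16 + 17.0 = 33.0°.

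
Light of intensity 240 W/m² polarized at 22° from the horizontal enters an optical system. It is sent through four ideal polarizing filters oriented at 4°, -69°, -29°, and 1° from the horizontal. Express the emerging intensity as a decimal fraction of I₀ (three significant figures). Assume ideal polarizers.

I/I₀ ≈ 0.0340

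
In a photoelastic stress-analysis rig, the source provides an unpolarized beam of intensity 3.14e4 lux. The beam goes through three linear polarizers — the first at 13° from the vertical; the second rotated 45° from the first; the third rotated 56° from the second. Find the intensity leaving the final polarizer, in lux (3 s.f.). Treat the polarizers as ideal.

Unpolarized light through the first polarizer → I₁ = 3.14e4 lux/2 = 1.57e+04 lux, polarized at 13°.
I₂ = I₁ · cos²(45°) = 1.57e+04 · 0.5 = 7850 lux.
I₃ = I₂ · cos²(56°) = 7850 · 0.3127 = 2455 lux.

I ≈ 2450 lux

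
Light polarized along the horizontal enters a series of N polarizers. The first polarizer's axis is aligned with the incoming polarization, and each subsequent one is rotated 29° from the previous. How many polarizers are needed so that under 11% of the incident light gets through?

First polarizer is aligned with the polarization: full transmission.
Each further stage multiplies by cos²(29°) = 0.765.
After N polarizers: T = 0.765^(N−1). Require T < 0.11 ⇒ N−1 > ln(0.11)/ln(0.765) = 8.24, so N−1 ≥ 9 and N = 10.
Check: N=10 gives T = 0.08969 < 0.11; N=9 gives T = 0.1172.

N = 10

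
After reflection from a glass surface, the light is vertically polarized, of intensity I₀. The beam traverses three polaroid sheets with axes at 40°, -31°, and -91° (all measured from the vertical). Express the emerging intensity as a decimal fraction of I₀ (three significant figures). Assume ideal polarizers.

By Malus's law, I₁ = I₀ cos²(40° − 0°) = I₀ cos²(40°) = 0.5868 I₀.
I₂ = I₁ cos²(-31° − 40°) = 0.5868 I₀ · cos²(71°) = 0.0622 I₀.
I₃ = I₂ cos²(-91° + 31°) = 0.0622 I₀ · cos²(60°) = 0.01555 I₀.
Transmitted fraction = 0.01555.

≈ 0.0156 I₀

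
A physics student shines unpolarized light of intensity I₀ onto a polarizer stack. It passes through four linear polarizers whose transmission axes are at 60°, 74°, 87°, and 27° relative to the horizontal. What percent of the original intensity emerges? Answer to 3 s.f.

Unpolarized light through the first polarizer → I₁ = ½ I₀, now polarized at 60°.
I₂ = I₁ cos²(74° − 60°) = 0.5 I₀ · cos²(14°) = 0.4707 I₀.
I₃ = I₂ cos²(87° − 74°) = 0.4707 I₀ · cos²(13°) = 0.4469 I₀.
I₄ = I₃ cos²(27° − 87°) = 0.4469 I₀ · cos²(60°) = 0.1117 I₀.
That is 11.17% of the incident intensity.

≈ 11.2%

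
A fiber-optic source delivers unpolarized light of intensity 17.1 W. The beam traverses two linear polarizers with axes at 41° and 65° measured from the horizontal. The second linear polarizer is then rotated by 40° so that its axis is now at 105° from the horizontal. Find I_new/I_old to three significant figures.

I_new/I_old ≈ 0.230

Before rotation:
Unpolarized light through the first polarizer → I₁ = ½ I₀, now polarized at 41°.
I₂ = I₁ cos²(65° − 41°) = 0.5 I₀ · cos²(24°) = 0.4173 I₀.
After rotation:
Unpolarized light through the first polarizer → I₁ = ½ I₀, now polarized at 41°.
I₂ = I₁ cos²(105° − 41°) = 0.5 I₀ · cos²(64°) = 0.09608 I₀.
Ratio = 0.09608 / 0.4173 = 0.2303.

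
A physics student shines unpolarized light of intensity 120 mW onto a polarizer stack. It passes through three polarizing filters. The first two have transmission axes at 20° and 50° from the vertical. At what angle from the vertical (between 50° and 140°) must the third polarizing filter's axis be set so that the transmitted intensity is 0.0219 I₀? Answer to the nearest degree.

θ ≈ 126°

Unpolarized light through the first polarizer → I₁ = ½ I₀, now polarized at 20°.
I₂ = I₁ cos²(50° − 20°) = 0.5 I₀ · cos²(30°) = 0.375 I₀.
Need I₃/I₀ = 0.0219, so cos²(θ − 50°) = 0.0219 / 0.375 = 0.0584.
θ − 50° = arccos(√0.0584) = 76.0°, giving θ ≈ 50 + 76.0 = 126.0°.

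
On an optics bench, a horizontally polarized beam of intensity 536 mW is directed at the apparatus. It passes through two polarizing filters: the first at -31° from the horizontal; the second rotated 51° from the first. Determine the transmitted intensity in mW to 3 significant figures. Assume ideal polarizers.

I ≈ 156 mW

I₁ = 536 mW · cos²(31°) = 393.8 mW.
I₂ = I₁ · cos²(51°) = 393.8 · 0.396 = 156 mW.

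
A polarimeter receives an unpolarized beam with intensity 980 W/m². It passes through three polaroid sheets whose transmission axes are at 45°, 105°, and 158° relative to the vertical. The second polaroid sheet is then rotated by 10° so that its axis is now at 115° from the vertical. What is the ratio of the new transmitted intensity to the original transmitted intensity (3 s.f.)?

I_new/I_old ≈ 0.691

Before rotation:
Unpolarized light through the first polarizer → I₁ = ½ I₀, now polarized at 45°.
I₂ = I₁ cos²(105° − 45°) = 0.5 I₀ · cos²(60°) = 0.125 I₀.
I₃ = I₂ cos²(158° − 105°) = 0.125 I₀ · cos²(53°) = 0.04527 I₀.
After rotation:
Unpolarized light through the first polarizer → I₁ = ½ I₀, now polarized at 45°.
I₂ = I₁ cos²(115° − 45°) = 0.5 I₀ · cos²(70°) = 0.05849 I₀.
I₃ = I₂ cos²(158° − 115°) = 0.05849 I₀ · cos²(43°) = 0.03128 I₀.
Ratio = 0.03128 / 0.04527 = 0.691.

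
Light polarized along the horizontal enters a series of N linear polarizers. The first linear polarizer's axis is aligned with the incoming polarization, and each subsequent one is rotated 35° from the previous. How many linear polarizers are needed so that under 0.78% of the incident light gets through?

N = 14

First polarizer is aligned with the polarization: full transmission.
Each further stage multiplies by cos²(35°) = 0.671.
After N polarizers: T = 0.671^(N−1). Require T < 0.0078 ⇒ N−1 > ln(0.0078)/ln(0.671) = 12.17, so N−1 ≥ 13 and N = 14.
Check: N=14 gives T = 0.005591 < 0.0078; N=13 gives T = 0.008332.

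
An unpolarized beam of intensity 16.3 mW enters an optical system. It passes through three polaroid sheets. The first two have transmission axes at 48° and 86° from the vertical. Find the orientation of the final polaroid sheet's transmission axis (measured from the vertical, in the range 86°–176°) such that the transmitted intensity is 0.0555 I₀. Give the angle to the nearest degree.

Unpolarized light through the first polarizer → I₁ = ½ I₀, now polarized at 48°.
I₂ = I₁ cos²(86° − 48°) = 0.5 I₀ · cos²(38°) = 0.3105 I₀.
Need I₃/I₀ = 0.0555, so cos²(θ − 86°) = 0.0555 / 0.3105 = 0.1788.
θ − 86° = arccos(√0.1788) = 65.0°, giving θ ≈ 86 + 65.0 = 151.0°.

θ ≈ 151°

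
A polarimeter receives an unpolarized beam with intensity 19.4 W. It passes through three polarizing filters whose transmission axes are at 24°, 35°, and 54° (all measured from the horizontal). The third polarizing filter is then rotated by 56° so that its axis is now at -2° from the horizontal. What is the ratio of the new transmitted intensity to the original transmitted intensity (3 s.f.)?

I_new/I_old ≈ 0.713

Before rotation:
Unpolarized light through the first polarizer → I₁ = ½ I₀, now polarized at 24°.
I₂ = I₁ cos²(35° − 24°) = 0.5 I₀ · cos²(11°) = 0.4818 I₀.
I₃ = I₂ cos²(54° − 35°) = 0.4818 I₀ · cos²(19°) = 0.4307 I₀.
After rotation:
Unpolarized light through the first polarizer → I₁ = ½ I₀, now polarized at 24°.
I₂ = I₁ cos²(35° − 24°) = 0.5 I₀ · cos²(11°) = 0.4818 I₀.
I₃ = I₂ cos²(-2° − 35°) = 0.4818 I₀ · cos²(37°) = 0.3073 I₀.
Ratio = 0.3073 / 0.4307 = 0.7134.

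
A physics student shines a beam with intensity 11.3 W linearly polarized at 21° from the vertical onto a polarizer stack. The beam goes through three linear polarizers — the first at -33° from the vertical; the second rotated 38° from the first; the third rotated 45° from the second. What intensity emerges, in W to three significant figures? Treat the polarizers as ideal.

I ≈ 1.21 W

I₁ = 11.3 W · cos²(54°) = 3.904 W.
I₂ = I₁ · cos²(38°) = 3.904 · 0.621 = 2.424 W.
I₃ = I₂ · cos²(45°) = 2.424 · 0.5 = 1.212 W.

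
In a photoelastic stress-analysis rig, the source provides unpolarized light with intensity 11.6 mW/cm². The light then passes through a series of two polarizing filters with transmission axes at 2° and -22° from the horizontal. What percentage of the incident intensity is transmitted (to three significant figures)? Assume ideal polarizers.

≈ 41.7%

Unpolarized light through the first polarizer → I₁ = 11.6 mW/cm²/2 = 5.8 mW/cm², polarized at 2°.
I₂ = I₁ · cos²(24°) = 5.8 · 0.8346 = 4.84 mW/cm².
That is 41.73% of the incident intensity.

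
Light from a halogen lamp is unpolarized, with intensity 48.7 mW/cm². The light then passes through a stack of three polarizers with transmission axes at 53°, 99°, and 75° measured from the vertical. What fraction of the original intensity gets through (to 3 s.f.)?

I/I₀ ≈ 0.201

Unpolarized light through the first polarizer → I₁ = 48.7 mW/cm²/2 = 24.35 mW/cm², polarized at 53°.
I₂ = I₁ · cos²(46°) = 24.35 · 0.4826 = 11.75 mW/cm².
I₃ = I₂ · cos²(24°) = 11.75 · 0.8346 = 9.806 mW/cm².
Transmitted fraction = 0.2014.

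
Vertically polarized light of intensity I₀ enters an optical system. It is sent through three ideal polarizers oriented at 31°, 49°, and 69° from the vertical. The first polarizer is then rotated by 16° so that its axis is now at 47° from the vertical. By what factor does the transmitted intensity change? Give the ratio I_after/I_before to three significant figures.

Before rotation:
I₁ = I₀ cos²(31° − 0°) = I₀ cos²(31°) = 0.7347 I₀.
I₂ = I₁ cos²(49° − 31°) = 0.7347 I₀ · cos²(18°) = 0.6646 I₀.
I₃ = I₂ cos²(69° − 49°) = 0.6646 I₀ · cos²(20°) = 0.5868 I₀.
After rotation:
I₁ = I₀ cos²(47° − 0°) = I₀ cos²(47°) = 0.4651 I₀.
I₂ = I₁ cos²(49° − 47°) = 0.4651 I₀ · cos²(2°) = 0.4646 I₀.
I₃ = I₂ cos²(69° − 49°) = 0.4646 I₀ · cos²(20°) = 0.4102 I₀.
Ratio = 0.4102 / 0.5868 = 0.699.

I_new/I_old ≈ 0.699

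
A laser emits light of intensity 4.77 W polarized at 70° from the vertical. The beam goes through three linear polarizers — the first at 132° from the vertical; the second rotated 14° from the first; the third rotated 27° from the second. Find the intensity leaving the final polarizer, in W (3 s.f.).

I₁ = 4.77 W · cos²(62°) = 1.051 W.
I₂ = I₁ · cos²(14°) = 1.051 · 0.9415 = 0.9898 W.
I₃ = I₂ · cos²(27°) = 0.9898 · 0.7939 = 0.7858 W.

I ≈ 0.786 W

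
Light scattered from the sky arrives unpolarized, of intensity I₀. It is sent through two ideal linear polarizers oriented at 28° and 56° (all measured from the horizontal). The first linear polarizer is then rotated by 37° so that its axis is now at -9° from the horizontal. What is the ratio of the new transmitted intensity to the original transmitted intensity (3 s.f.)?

Before rotation:
Unpolarized light through the first polarizer → I₁ = ½ I₀, now polarized at 28°.
I₂ = I₁ cos²(56° − 28°) = 0.5 I₀ · cos²(28°) = 0.3898 I₀.
After rotation:
Unpolarized light through the first polarizer → I₁ = ½ I₀, now polarized at -9°.
I₂ = I₁ cos²(56° + 9°) = 0.5 I₀ · cos²(65°) = 0.0893 I₀.
Ratio = 0.0893 / 0.3898 = 0.2291.

I_new/I_old ≈ 0.229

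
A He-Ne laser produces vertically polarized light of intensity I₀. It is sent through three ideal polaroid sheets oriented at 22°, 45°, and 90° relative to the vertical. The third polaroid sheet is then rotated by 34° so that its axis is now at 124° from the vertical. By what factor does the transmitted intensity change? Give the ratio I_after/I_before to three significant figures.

Before rotation:
I₁ = I₀ cos²(22° − 0°) = I₀ cos²(22°) = 0.8597 I₀.
I₂ = I₁ cos²(45° − 22°) = 0.8597 I₀ · cos²(23°) = 0.7284 I₀.
I₃ = I₂ cos²(90° − 45°) = 0.7284 I₀ · cos²(45°) = 0.3642 I₀.
After rotation:
I₁ = I₀ cos²(22° − 0°) = I₀ cos²(22°) = 0.8597 I₀.
I₂ = I₁ cos²(45° − 22°) = 0.8597 I₀ · cos²(23°) = 0.7284 I₀.
I₃ = I₂ cos²(124° − 45°) = 0.7284 I₀ · cos²(79°) = 0.02652 I₀.
Ratio = 0.02652 / 0.3642 = 0.07282.

I_new/I_old ≈ 0.0728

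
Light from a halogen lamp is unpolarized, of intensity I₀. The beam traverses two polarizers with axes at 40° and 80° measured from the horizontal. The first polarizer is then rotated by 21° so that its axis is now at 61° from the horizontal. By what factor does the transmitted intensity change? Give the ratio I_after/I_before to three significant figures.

I_new/I_old ≈ 1.52

Before rotation:
Unpolarized light through the first polarizer → I₁ = ½ I₀, now polarized at 40°.
I₂ = I₁ cos²(80° − 40°) = 0.5 I₀ · cos²(40°) = 0.2934 I₀.
After rotation:
Unpolarized light through the first polarizer → I₁ = ½ I₀, now polarized at 61°.
I₂ = I₁ cos²(80° − 61°) = 0.5 I₀ · cos²(19°) = 0.447 I₀.
Ratio = 0.447 / 0.2934 = 1.523.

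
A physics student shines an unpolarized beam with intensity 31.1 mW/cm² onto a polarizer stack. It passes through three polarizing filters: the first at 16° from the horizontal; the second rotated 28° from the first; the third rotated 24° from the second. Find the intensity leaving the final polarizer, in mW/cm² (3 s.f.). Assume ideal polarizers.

I ≈ 10.1 mW/cm²

Unpolarized light through the first polarizer → I₁ = 31.1 mW/cm²/2 = 15.55 mW/cm², polarized at 16°.
I₂ = I₁ · cos²(28°) = 15.55 · 0.7796 = 12.12 mW/cm².
I₃ = I₂ · cos²(24°) = 12.12 · 0.8346 = 10.12 mW/cm².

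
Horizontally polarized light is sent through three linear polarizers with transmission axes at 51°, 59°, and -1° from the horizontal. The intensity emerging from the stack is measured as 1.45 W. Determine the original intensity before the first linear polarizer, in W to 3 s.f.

I₀ ≈ 14.9 W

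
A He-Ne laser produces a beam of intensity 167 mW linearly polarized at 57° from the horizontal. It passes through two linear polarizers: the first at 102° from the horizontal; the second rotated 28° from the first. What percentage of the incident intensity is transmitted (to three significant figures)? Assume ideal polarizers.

I₁ = 167 mW · cos²(45°) = 83.5 mW.
I₂ = I₁ · cos²(28°) = 83.5 · 0.7796 = 65.1 mW.
That is 38.98% of the incident intensity.

≈ 39.0%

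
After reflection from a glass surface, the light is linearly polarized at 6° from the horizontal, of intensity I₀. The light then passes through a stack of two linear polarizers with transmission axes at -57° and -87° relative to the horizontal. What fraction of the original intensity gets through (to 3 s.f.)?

≈ 0.155 I₀

I₁ = I₀ cos²(-57° − 6°) = I₀ cos²(63°) = 0.2061 I₀.
I₂ = I₁ cos²(-87° + 57°) = 0.2061 I₀ · cos²(30°) = 0.1546 I₀.
Transmitted fraction = 0.1546.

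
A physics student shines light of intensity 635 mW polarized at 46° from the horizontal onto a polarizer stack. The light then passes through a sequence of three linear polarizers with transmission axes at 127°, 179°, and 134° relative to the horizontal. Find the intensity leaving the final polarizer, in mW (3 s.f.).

By Malus's law, I₁ = 635 mW · cos²(81°) = 15.54 mW.
I₂ = I₁ · cos²(52°) = 15.54 · 0.379 = 5.89 mW.
I₃ = I₂ · cos²(45°) = 5.89 · 0.5 = 2.945 mW.

I ≈ 2.95 mW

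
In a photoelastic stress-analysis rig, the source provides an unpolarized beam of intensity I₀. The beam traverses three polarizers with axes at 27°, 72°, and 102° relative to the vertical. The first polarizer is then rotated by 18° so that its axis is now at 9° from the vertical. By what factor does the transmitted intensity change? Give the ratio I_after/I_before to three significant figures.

Before rotation:
Unpolarized light through the first polarizer → I₁ = ½ I₀, now polarized at 27°.
I₂ = I₁ cos²(72° − 27°) = 0.5 I₀ · cos²(45°) = 0.25 I₀.
I₃ = I₂ cos²(102° − 72°) = 0.25 I₀ · cos²(30°) = 0.1875 I₀.
After rotation:
Unpolarized light through the first polarizer → I₁ = ½ I₀, now polarized at 9°.
I₂ = I₁ cos²(72° − 9°) = 0.5 I₀ · cos²(63°) = 0.1031 I₀.
I₃ = I₂ cos²(102° − 72°) = 0.1031 I₀ · cos²(30°) = 0.07729 I₀.
Ratio = 0.07729 / 0.1875 = 0.4122.

I_new/I_old ≈ 0.412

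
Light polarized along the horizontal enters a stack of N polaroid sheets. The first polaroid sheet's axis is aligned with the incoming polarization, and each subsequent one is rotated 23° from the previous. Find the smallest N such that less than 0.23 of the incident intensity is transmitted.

N = 10

First polarizer is aligned with the polarization: full transmission.
Each further stage multiplies by cos²(23°) = 0.8473.
After N polarizers: T = 0.8473^(N−1). Require T < 0.23 ⇒ N−1 > ln(0.23)/ln(0.8473) = 8.87, so N−1 ≥ 9 and N = 10.
Check: N=10 gives T = 0.2251 < 0.23; N=9 gives T = 0.2657.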